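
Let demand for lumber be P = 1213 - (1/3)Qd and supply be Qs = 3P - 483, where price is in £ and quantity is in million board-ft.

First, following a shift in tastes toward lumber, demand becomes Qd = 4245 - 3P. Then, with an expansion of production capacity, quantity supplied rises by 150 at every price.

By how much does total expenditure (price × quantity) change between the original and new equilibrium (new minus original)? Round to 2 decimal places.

+408342.00

Initially, 3639 - 3P = 3P - 483, so 4122 = 6P and P = 687, Q = 1578.
With the change applied: demand Qd = 4245 - 3P, supply Qs = 3P - 333.
Equate the new curves: 4245 - 3P = 3P - 333, giving 4578 = 6P, P = 763, Q = 1956.
Expenditure moves from 687×1578 = 1084086 to 763×1956 = 1492428; change = +408342.00.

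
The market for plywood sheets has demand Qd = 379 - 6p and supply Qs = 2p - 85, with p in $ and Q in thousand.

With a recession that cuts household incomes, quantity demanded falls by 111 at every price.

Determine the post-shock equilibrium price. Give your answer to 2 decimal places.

Original equilibrium: 379 - 6p = 2p - 85 gives 464 = 8p, so p = 58 and Q = 31.
With the change applied: demand Qd = 268 - 6p, supply Qs = 2p - 85.
Setting them equal: 268 - 6p = 2p - 85 → 353 = 8p, so p = 44.125 and Q = 3.25.

44.13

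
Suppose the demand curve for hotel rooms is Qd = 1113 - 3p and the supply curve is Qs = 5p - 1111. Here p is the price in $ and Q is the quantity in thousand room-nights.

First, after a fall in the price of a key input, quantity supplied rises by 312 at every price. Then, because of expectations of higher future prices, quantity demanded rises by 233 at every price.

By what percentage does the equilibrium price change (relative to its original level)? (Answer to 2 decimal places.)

-3.55

Initially, 1113 - 3p = 5p - 1111, so 2224 = 8p and p = 278, Q = 279.
The new curves are Qd = 1346 - 3p (demand) and Qs = 5p - 799 (supply).
Setting them equal: 1346 - 3p = 5p - 799 → 2145 = 8p, so p = 268.125 and Q = 541.625.
%Δp = (268.125 − 278) / 278 × 100 = -3.55%.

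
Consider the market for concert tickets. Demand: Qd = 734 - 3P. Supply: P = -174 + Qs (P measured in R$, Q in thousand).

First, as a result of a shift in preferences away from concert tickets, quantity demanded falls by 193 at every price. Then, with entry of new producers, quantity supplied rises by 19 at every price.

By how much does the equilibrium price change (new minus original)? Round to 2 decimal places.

Before the shock: 734 - 3P = P + 174 ⇒ 560 = 4P ⇒ P = 140, Q = 314.
The shock moves the curves to Qd = 541 - 3P and Qs = P + 193.
Equate the new curves: 541 - 3P = P + 193, giving 348 = 4P, P = 87, Q = 280.
ΔP = 87 − 140 = -53.00.

-53.00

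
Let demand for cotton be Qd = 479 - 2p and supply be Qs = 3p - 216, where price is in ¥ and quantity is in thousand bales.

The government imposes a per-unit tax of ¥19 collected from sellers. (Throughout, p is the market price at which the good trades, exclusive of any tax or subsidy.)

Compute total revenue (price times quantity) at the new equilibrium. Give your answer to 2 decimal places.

Solve the original market: 479 - 2p = 3p - 216, hence p = 139 and Q = 201.
Since sellers keep the price net of the tax, the effective supply curve becomes Qs = 3p - 273.
Clearing the new market: 479 - 2p = 3p - 273, so p = 150.4 and Q = 178.2.
New expenditure = 150.4 × 178.2 = 26801.28.

26801.28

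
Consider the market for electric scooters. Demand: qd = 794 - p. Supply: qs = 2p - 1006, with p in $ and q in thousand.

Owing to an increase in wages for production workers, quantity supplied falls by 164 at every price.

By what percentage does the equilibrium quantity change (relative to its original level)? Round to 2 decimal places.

Solve the original market: 794 - p = 2p - 1006, hence p = 600 and q = 194.
The shock moves the curves to qd = 794 - p and qs = 2p - 1170.
New equilibrium: 794 - p = 2p - 1170 ⇒ 1964 = 3p ⇒ p = 1964/3 ≈ 654.6667, q = 418/3 ≈ 139.3333.
%Δq = (139.3333 − 194) / 194 × 100 = -28.18%.

-28.18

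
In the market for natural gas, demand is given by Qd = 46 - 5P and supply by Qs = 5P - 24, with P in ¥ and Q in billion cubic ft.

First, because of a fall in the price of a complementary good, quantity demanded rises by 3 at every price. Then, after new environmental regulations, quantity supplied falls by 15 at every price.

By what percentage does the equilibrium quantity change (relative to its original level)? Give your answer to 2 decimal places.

Before the shock: 46 - 5P = 5P - 24 ⇒ 70 = 10P ⇒ P = 7, Q = 11.
The new curves are Qd = 49 - 5P (demand) and Qs = 5P - 39 (supply).
New equilibrium: 49 - 5P = 5P - 39 ⇒ 88 = 10P ⇒ P = 8.8, Q = 5.
%ΔQ = (5 − 11) / 11 × 100 = -54.55%.

-54.55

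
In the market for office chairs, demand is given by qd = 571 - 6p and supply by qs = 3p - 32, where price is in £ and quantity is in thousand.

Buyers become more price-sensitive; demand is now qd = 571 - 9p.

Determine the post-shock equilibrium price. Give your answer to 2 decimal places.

50.25

Original equilibrium: 571 - 6p = 3p - 32 gives 603 = 9p, so p = 67 and q = 169.
After the shift, demand is qd = 571 - 9p and supply is qs = 3p - 32.
New equilibrium: 571 - 9p = 3p - 32 ⇒ 603 = 12p ⇒ p = 50.25, q = 118.75.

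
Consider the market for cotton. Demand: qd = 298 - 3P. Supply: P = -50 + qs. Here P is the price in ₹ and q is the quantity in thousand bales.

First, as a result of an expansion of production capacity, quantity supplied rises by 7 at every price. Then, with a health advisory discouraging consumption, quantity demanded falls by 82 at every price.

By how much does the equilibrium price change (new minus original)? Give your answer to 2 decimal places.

-22.25

Before the shock: 298 - 3P = P + 50 ⇒ 248 = 4P ⇒ P = 62, q = 112.
After the shift, demand is qd = 216 - 3P and supply is qs = P + 57.
Clearing the new market: 216 - 3P = P + 57, so P = 39.75 and q = 96.75.
ΔP = 39.75 − 62 = -22.25.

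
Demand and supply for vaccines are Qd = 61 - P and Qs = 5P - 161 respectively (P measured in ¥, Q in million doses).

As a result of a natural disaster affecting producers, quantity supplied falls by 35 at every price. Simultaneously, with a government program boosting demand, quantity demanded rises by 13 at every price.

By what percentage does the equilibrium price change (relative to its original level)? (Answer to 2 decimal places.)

Initially, 61 - P = 5P - 161, so 222 = 6P and P = 37, Q = 24.
With the change applied: demand Qd = 74 - P, supply Qs = 5P - 196.
New equilibrium: 74 - P = 5P - 196 ⇒ 270 = 6P ⇒ P = 45, Q = 29.
%ΔP = (45 − 37) / 37 × 100 = +21.62%.

+21.62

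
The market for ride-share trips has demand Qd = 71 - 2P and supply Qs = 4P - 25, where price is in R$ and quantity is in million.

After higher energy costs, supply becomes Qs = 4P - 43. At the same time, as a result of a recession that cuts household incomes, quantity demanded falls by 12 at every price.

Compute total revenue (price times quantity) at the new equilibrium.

425

Before the shock: 71 - 2P = 4P - 25 ⇒ 96 = 6P ⇒ P = 16, Q = 39.
After the shift, demand is Qd = 59 - 2P and supply is Qs = 4P - 43.
Equate the new curves: 59 - 2P = 4P - 43, giving 102 = 6P, P = 17, Q = 25.
New expenditure = 17 × 25 = 425.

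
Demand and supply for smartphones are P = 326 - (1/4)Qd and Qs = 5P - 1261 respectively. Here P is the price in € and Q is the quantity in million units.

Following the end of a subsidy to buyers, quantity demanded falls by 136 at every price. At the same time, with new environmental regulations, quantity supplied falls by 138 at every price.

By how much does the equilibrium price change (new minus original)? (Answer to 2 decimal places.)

Original equilibrium: 1304 - 4P = 5P - 1261 gives 2565 = 9P, so P = 285 and Q = 164.
The new curves are Qd = 1168 - 4P (demand) and Qs = 5P - 1399 (supply).
Setting them equal: 1168 - 4P = 5P - 1399 → 2567 = 9P, so P = 2567/9 ≈ 285.2222 and Q = 244/9 ≈ 27.1111.
ΔP = 285.2222 − 285 = +0.22.

+0.22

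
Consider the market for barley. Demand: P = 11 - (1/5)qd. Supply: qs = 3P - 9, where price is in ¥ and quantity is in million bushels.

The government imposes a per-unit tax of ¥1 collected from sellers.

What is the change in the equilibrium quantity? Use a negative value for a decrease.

Solve the original market: 55 - 5P = 3P - 9, hence P = 8 and q = 15.
Since sellers keep the price net of the tax, the effective supply curve becomes qs = 3P - 12.
New equilibrium: 55 - 5P = 3P - 12 ⇒ 67 = 8P ⇒ P = 8.375, q = 13.125.
Δq = 13.125 − 15 = -1.875.

-1.875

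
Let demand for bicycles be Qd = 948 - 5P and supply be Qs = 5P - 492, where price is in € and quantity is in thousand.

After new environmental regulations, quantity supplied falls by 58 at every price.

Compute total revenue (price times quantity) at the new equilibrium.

29810.2

Initially, 948 - 5P = 5P - 492, so 1440 = 10P and P = 144, Q = 228.
After the shift, demand is Qd = 948 - 5P and supply is Qs = 5P - 550.
New equilibrium: 948 - 5P = 5P - 550 ⇒ 1498 = 10P ⇒ P = 149.8, Q = 199.
New expenditure = 149.8 × 199 = 29810.2.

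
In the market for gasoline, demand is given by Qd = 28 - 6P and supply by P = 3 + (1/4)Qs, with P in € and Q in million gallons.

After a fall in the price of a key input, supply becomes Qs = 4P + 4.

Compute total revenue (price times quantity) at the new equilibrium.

Original equilibrium: 28 - 6P = 4P - 12 gives 40 = 10P, so P = 4 and Q = 4.
With the change applied: demand Qd = 28 - 6P, supply Qs = 4P + 4.
New equilibrium: 28 - 6P = 4P + 4 ⇒ 24 = 10P ⇒ P = 2.4, Q = 13.6.
New expenditure = 2.4 × 13.6 = 32.64.

32.64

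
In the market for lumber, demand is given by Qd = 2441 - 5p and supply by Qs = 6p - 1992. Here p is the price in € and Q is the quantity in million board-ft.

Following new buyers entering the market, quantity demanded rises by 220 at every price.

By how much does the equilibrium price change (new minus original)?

+20

Before the shock: 2441 - 5p = 6p - 1992 ⇒ 4433 = 11p ⇒ p = 403, Q = 426.
With the change applied: demand Qd = 2661 - 5p, supply Qs = 6p - 1992.
Clearing the new market: 2661 - 5p = 6p - 1992, so p = 423 and Q = 546.
Δp = 423 − 403 = +20.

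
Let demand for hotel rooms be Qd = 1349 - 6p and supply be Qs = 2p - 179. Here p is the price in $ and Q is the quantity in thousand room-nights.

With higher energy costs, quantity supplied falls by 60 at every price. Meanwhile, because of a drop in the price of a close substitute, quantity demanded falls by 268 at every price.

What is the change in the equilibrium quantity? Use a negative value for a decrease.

Before the shock: 1349 - 6p = 2p - 179 ⇒ 1528 = 8p ⇒ p = 191, Q = 203.
The new curves are Qd = 1081 - 6p (demand) and Qs = 2p - 239 (supply).
Clearing the new market: 1081 - 6p = 2p - 239, so p = 165 and Q = 91.
ΔQ = 91 − 203 = -112.

-112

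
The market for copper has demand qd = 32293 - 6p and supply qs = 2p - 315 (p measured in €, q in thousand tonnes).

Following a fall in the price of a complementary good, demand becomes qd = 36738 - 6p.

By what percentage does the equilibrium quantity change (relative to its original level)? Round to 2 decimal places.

+14.18

Before the shock: 32293 - 6p = 2p - 315 ⇒ 32608 = 8p ⇒ p = 4076, q = 7837.
After the shift, demand is qd = 36738 - 6p and supply is qs = 2p - 315.
New equilibrium: 36738 - 6p = 2p - 315 ⇒ 37053 = 8p ⇒ p = 4631.625, q = 8948.25.
%Δq = (8948.25 − 7837) / 7837 × 100 = +14.18%.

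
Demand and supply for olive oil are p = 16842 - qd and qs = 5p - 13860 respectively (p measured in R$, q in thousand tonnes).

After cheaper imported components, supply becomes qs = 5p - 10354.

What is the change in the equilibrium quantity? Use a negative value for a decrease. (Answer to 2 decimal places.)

Before the shock: 16842 - p = 5p - 13860 ⇒ 30702 = 6p ⇒ p = 5117, q = 11725.
The new curves are qd = 16842 - p (demand) and qs = 5p - 10354 (supply).
Equate the new curves: 16842 - p = 5p - 10354, giving 27196 = 6p, p = 13598/3 ≈ 4532.6667, q = 36928/3 ≈ 12309.3333.
Δq = 12309.3333 − 11725 = +584.33.

+584.33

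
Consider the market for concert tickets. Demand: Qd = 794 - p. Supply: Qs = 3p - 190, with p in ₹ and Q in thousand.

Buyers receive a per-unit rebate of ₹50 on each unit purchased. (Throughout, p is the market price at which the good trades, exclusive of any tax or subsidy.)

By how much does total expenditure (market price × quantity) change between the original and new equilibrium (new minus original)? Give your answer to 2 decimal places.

+16543.75

Original equilibrium: 794 - p = 3p - 190 gives 984 = 4p, so p = 246 and Q = 548.
Since buyers' out-of-pocket price is the market price minus the rebate, the effective demand curve becomes Qd = 844 - p.
Equate the new curves: 844 - p = 3p - 190, giving 1034 = 4p, p = 258.5, Q = 585.5.
Expenditure moves from 246×548 = 134808 to 258.5×585.5 = 151351.75; change = +16543.75.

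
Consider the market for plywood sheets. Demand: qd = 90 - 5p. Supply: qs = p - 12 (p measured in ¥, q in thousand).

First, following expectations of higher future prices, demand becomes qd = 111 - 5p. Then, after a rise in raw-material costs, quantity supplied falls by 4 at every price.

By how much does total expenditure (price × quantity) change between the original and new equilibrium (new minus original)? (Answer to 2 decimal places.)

Solve the original market: 90 - 5p = p - 12, hence p = 17 and q = 5.
With the change applied: demand qd = 111 - 5p, supply qs = p - 16.
Clearing the new market: 111 - 5p = p - 16, so p = 127/6 ≈ 21.1667 and q = 31/6 ≈ 5.1667.
Expenditure moves from 17×5 = 85 to 21.1667×5.1667 = 109.3611; change = +24.36.

+24.36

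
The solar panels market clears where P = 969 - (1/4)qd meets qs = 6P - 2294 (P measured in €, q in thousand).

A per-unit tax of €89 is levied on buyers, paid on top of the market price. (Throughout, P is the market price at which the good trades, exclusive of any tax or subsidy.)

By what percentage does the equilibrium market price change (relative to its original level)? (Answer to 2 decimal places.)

-5.77

Original equilibrium: 3876 - 4P = 6P - 2294 gives 6170 = 10P, so P = 617 and q = 1408.
Since buyers pay the price plus the tax, the effective demand curve becomes qd = 3520 - 4P.
Setting them equal: 3520 - 4P = 6P - 2294 → 5814 = 10P, so P = 581.4 and q = 1194.4.
%ΔP = (581.4 − 617) / 617 × 100 = -5.77%.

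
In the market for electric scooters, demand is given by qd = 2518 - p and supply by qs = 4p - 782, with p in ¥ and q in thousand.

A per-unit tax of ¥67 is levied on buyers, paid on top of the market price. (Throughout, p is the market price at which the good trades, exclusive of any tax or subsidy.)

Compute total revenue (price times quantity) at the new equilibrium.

1166725.04

Solve the original market: 2518 - p = 4p - 782, hence p = 660 and q = 1858.
Since buyers pay the price plus the tax, the effective demand curve becomes qd = 2451 - p.
New equilibrium: 2451 - p = 4p - 782 ⇒ 3233 = 5p ⇒ p = 646.6, q = 1804.4.
New expenditure = 646.6 × 1804.4 = 1166725.04.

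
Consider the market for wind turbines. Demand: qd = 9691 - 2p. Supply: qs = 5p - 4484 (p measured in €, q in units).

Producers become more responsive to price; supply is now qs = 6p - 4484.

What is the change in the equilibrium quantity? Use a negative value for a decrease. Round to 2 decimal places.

Solve the original market: 9691 - 2p = 5p - 4484, hence p = 2025 and q = 5641.
After the shift, demand is qd = 9691 - 2p and supply is qs = 6p - 4484.
Setting them equal: 9691 - 2p = 6p - 4484 → 14175 = 8p, so p = 1771.875 and q = 6147.25.
Δq = 6147.25 − 5641 = +506.25.

+506.25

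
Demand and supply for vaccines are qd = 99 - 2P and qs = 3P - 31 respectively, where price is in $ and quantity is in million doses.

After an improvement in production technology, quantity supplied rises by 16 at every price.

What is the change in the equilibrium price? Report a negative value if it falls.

-3.2

Initially, 99 - 2P = 3P - 31, so 130 = 5P and P = 26, q = 47.
The new curves are qd = 99 - 2P (demand) and qs = 3P - 15 (supply).
Equate the new curves: 99 - 2P = 3P - 15, giving 114 = 5P, P = 22.8, q = 53.4.
ΔP = 22.8 − 26 = -3.2.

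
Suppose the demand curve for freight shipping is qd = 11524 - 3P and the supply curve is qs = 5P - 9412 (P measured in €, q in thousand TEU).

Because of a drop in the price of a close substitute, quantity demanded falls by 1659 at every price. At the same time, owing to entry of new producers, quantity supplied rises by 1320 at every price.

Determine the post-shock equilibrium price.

Before the shock: 11524 - 3P = 5P - 9412 ⇒ 20936 = 8P ⇒ P = 2617, q = 3673.
After the shift, demand is qd = 9865 - 3P and supply is qs = 5P - 8092.
New equilibrium: 9865 - 3P = 5P - 8092 ⇒ 17957 = 8P ⇒ P = 2244.625, q = 3131.125.

2244.625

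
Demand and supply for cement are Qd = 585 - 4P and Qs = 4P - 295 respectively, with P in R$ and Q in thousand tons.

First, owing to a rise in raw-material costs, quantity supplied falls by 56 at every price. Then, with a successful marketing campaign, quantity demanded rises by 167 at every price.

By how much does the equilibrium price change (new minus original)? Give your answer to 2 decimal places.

Solve the original market: 585 - 4P = 4P - 295, hence P = 110 and Q = 145.
The new curves are Qd = 752 - 4P (demand) and Qs = 4P - 351 (supply).
Setting them equal: 752 - 4P = 4P - 351 → 1103 = 8P, so P = 137.875 and Q = 200.5.
ΔP = 137.875 − 110 = +27.88.

+27.88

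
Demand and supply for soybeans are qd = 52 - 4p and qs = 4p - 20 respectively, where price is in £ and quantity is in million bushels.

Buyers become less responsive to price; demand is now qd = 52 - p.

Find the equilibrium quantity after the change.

Before the shock: 52 - 4p = 4p - 20 ⇒ 72 = 8p ⇒ p = 9, q = 16.
With the change applied: demand qd = 52 - p, supply qs = 4p - 20.
New equilibrium: 52 - p = 4p - 20 ⇒ 72 = 5p ⇒ p = 14.4, q = 37.6.

37.6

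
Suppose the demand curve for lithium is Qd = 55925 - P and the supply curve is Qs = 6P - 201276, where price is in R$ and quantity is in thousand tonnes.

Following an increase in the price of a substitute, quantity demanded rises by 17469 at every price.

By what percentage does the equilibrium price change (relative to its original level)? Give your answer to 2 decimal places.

Original equilibrium: 55925 - P = 6P - 201276 gives 257201 = 7P, so P = 36743 and Q = 19182.
The shock moves the curves to Qd = 73394 - P and Qs = 6P - 201276.
Setting them equal: 73394 - P = 6P - 201276 → 274670 = 7P, so P = 274670/7 ≈ 39238.5714 and Q = 239088/7 ≈ 34155.4286.
%ΔP = (39238.5714 − 36743) / 36743 × 100 = +6.79%.

+6.79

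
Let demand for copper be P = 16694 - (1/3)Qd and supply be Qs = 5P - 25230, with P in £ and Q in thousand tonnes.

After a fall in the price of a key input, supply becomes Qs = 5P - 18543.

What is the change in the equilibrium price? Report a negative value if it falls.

-835.875

Initially, 50082 - 3P = 5P - 25230, so 75312 = 8P and P = 9414, Q = 21840.
With the change applied: demand Qd = 50082 - 3P, supply Qs = 5P - 18543.
Equate the new curves: 50082 - 3P = 5P - 18543, giving 68625 = 8P, P = 8578.125, Q = 24347.625.
ΔP = 8578.125 − 9414 = -835.875.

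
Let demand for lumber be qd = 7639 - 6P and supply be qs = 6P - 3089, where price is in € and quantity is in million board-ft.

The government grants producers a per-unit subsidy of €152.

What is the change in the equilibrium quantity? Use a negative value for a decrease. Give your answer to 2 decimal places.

Before the shock: 7639 - 6P = 6P - 3089 ⇒ 10728 = 12P ⇒ P = 894, q = 2275.
Since sellers receive the price plus the subsidy, the effective supply curve becomes qs = 6P - 2177.
Setting them equal: 7639 - 6P = 6P - 2177 → 9816 = 12P, so P = 818 and q = 2731.
Δq = 2731 − 2275 = +456.00.

+456.00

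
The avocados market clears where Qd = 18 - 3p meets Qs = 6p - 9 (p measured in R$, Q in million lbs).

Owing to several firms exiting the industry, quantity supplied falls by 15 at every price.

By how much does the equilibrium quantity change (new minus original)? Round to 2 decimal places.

Initially, 18 - 3p = 6p - 9, so 27 = 9p and p = 3, Q = 9.
The shock moves the curves to Qd = 18 - 3p and Qs = 6p - 24.
Setting them equal: 18 - 3p = 6p - 24 → 42 = 9p, so p = 14/3 ≈ 4.6667 and Q = 4.
ΔQ = 4 − 9 = -5.00.

-5.00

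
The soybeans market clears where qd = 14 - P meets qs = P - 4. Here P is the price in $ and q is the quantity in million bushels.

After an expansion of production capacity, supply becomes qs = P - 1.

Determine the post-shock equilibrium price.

Initially, 14 - P = P - 4, so 18 = 2P and P = 9, q = 5.
The shock moves the curves to qd = 14 - P and qs = P - 1.
Equate the new curves: 14 - P = P - 1, giving 15 = 2P, P = 7.5, q = 6.5.

7.5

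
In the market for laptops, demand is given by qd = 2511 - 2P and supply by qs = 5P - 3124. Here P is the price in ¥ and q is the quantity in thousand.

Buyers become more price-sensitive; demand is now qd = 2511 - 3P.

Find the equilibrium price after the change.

704.375

Original equilibrium: 2511 - 2P = 5P - 3124 gives 5635 = 7P, so P = 805 and q = 901.
After the shift, demand is qd = 2511 - 3P and supply is qs = 5P - 3124.
New equilibrium: 2511 - 3P = 5P - 3124 ⇒ 5635 = 8P ⇒ P = 704.375, q = 397.875.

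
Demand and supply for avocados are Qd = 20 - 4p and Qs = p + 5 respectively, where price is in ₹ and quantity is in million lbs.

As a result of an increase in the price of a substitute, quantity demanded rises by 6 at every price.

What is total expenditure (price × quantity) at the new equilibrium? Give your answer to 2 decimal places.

Before the shock: 20 - 4p = p + 5 ⇒ 15 = 5p ⇒ p = 3, Q = 8.
The shock moves the curves to Qd = 26 - 4p and Qs = p + 5.
Clearing the new market: 26 - 4p = p + 5, so p = 4.2 and Q = 9.2.
New expenditure = 4.2 × 9.2 = 38.64.

38.64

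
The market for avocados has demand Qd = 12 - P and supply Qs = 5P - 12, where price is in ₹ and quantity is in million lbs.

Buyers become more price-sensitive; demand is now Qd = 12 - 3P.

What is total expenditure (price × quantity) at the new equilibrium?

Initially, 12 - P = 5P - 12, so 24 = 6P and P = 4, Q = 8.
After the shift, demand is Qd = 12 - 3P and supply is Qs = 5P - 12.
Equate the new curves: 12 - 3P = 5P - 12, giving 24 = 8P, P = 3, Q = 3.
New expenditure = 3 × 3 = 9.

9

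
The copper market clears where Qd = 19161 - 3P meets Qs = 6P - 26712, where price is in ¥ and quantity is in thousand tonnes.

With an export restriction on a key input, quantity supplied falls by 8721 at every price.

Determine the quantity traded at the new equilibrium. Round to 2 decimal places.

963.00

Initially, 19161 - 3P = 6P - 26712, so 45873 = 9P and P = 5097, Q = 3870.
The shock moves the curves to Qd = 19161 - 3P and Qs = 6P - 35433.
Setting them equal: 19161 - 3P = 6P - 35433 → 54594 = 9P, so P = 6066 and Q = 963.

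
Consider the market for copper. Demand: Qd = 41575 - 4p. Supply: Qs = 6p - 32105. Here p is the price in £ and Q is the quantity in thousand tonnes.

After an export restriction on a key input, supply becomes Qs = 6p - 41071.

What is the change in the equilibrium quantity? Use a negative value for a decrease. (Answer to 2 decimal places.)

Initially, 41575 - 4p = 6p - 32105, so 73680 = 10p and p = 7368, Q = 12103.
The new curves are Qd = 41575 - 4p (demand) and Qs = 6p - 41071 (supply).
Setting them equal: 41575 - 4p = 6p - 41071 → 82646 = 10p, so p = 8264.6 and Q = 8516.6.
ΔQ = 8516.6 − 12103 = -3586.40.

-3586.40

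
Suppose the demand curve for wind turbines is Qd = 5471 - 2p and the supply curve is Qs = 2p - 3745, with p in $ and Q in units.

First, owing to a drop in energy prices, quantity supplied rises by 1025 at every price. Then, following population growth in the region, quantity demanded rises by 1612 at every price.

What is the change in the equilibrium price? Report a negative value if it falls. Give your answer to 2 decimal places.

Initially, 5471 - 2p = 2p - 3745, so 9216 = 4p and p = 2304, Q = 863.
After the shift, demand is Qd = 7083 - 2p and supply is Qs = 2p - 2720.
Equate the new curves: 7083 - 2p = 2p - 2720, giving 9803 = 4p, p = 2450.75, Q = 2181.5.
Δp = 2450.75 − 2304 = +146.75.

+146.75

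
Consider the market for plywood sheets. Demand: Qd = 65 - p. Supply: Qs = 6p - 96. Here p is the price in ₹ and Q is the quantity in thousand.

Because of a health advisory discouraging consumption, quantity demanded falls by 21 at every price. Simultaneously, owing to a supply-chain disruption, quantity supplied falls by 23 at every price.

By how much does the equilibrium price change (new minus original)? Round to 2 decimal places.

Initially, 65 - p = 6p - 96, so 161 = 7p and p = 23, Q = 42.
The new curves are Qd = 44 - p (demand) and Qs = 6p - 119 (supply).
Setting them equal: 44 - p = 6p - 119 → 163 = 7p, so p = 163/7 ≈ 23.2857 and Q = 145/7 ≈ 20.7143.
Δp = 23.2857 − 23 = +0.29.

+0.29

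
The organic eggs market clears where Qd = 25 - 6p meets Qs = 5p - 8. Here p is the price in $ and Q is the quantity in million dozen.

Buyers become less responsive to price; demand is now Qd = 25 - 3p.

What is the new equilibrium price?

Before the shock: 25 - 6p = 5p - 8 ⇒ 33 = 11p ⇒ p = 3, Q = 7.
The shock moves the curves to Qd = 25 - 3p and Qs = 5p - 8.
New equilibrium: 25 - 3p = 5p - 8 ⇒ 33 = 8p ⇒ p = 4.125, Q = 12.625.

4.125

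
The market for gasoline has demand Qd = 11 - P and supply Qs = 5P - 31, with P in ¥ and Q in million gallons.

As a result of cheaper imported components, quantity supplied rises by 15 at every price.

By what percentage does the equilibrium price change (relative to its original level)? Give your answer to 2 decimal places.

-35.71

Solve the original market: 11 - P = 5P - 31, hence P = 7 and Q = 4.
After the shift, demand is Qd = 11 - P and supply is Qs = 5P - 16.
New equilibrium: 11 - P = 5P - 16 ⇒ 27 = 6P ⇒ P = 4.5, Q = 6.5.
%ΔP = (4.5 − 7) / 7 × 100 = -35.71%.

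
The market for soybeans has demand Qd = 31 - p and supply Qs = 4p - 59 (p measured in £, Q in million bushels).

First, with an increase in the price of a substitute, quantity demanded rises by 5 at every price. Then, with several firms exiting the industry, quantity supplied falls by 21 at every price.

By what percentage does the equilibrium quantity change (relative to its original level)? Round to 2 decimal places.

Solve the original market: 31 - p = 4p - 59, hence p = 18 and Q = 13.
The new curves are Qd = 36 - p (demand) and Qs = 4p - 80 (supply).
Setting them equal: 36 - p = 4p - 80 → 116 = 5p, so p = 23.2 and Q = 12.8.
%ΔQ = (12.8 − 13) / 13 × 100 = -1.54%.

-1.54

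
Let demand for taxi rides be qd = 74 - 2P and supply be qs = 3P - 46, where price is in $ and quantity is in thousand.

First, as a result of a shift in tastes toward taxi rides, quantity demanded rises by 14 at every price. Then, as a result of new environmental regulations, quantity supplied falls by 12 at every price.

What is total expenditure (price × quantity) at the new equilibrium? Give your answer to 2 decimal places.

864.32

Initially, 74 - 2P = 3P - 46, so 120 = 5P and P = 24, q = 26.
The shock moves the curves to qd = 88 - 2P and qs = 3P - 58.
Equate the new curves: 88 - 2P = 3P - 58, giving 146 = 5P, P = 29.2, q = 29.6.
New expenditure = 29.2 × 29.6 = 864.32.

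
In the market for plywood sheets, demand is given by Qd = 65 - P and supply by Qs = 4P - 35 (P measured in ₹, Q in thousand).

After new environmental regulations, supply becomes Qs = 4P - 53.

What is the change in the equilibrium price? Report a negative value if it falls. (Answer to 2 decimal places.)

Original equilibrium: 65 - P = 4P - 35 gives 100 = 5P, so P = 20 and Q = 45.
With the change applied: demand Qd = 65 - P, supply Qs = 4P - 53.
Setting them equal: 65 - P = 4P - 53 → 118 = 5P, so P = 23.6 and Q = 41.4.
ΔP = 23.6 − 20 = +3.60.

+3.60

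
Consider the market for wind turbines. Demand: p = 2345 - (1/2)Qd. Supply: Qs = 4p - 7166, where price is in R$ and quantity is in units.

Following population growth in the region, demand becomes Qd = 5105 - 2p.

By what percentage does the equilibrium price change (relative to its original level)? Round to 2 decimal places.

+3.50

Before the shock: 4690 - 2p = 4p - 7166 ⇒ 11856 = 6p ⇒ p = 1976, Q = 738.
The new curves are Qd = 5105 - 2p (demand) and Qs = 4p - 7166 (supply).
Equate the new curves: 5105 - 2p = 4p - 7166, giving 12271 = 6p, p = 12271/6 ≈ 2045.1667, Q = 3044/3 ≈ 1014.6667.
%Δp = (2045.1667 − 1976) / 1976 × 100 = +3.50%.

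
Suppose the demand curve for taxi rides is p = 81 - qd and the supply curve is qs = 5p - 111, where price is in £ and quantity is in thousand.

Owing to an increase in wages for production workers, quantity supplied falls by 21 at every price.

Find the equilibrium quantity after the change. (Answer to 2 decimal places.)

Solve the original market: 81 - p = 5p - 111, hence p = 32 and q = 49.
The new curves are qd = 81 - p (demand) and qs = 5p - 132 (supply).
Equate the new curves: 81 - p = 5p - 132, giving 213 = 6p, p = 35.5, q = 45.5.

45.50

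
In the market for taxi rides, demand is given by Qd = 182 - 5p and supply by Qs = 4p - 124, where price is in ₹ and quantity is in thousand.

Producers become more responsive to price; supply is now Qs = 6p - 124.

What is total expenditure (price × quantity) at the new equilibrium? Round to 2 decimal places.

Original equilibrium: 182 - 5p = 4p - 124 gives 306 = 9p, so p = 34 and Q = 12.
After the shift, demand is Qd = 182 - 5p and supply is Qs = 6p - 124.
Clearing the new market: 182 - 5p = 6p - 124, so p = 306/11 ≈ 27.8182 and Q = 472/11 ≈ 42.9091.
New expenditure = 27.8182 × 42.9091 = 1193.65.

1193.65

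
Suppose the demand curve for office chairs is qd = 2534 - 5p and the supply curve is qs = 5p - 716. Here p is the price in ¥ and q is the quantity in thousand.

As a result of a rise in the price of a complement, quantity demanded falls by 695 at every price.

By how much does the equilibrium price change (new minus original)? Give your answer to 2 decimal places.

-69.50

Initially, 2534 - 5p = 5p - 716, so 3250 = 10p and p = 325, q = 909.
After the shift, demand is qd = 1839 - 5p and supply is qs = 5p - 716.
Setting them equal: 1839 - 5p = 5p - 716 → 2555 = 10p, so p = 255.5 and q = 561.5.
Δp = 255.5 − 325 = -69.50.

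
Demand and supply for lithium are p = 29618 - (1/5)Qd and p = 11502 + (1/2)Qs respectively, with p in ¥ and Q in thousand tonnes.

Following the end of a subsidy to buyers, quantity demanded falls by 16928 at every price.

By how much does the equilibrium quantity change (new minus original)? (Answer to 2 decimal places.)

Before the shock: 148090 - 5p = 2p - 23004 ⇒ 171094 = 7p ⇒ p = 24442, Q = 25880.
The shock moves the curves to Qd = 131162 - 5p and Qs = 2p - 23004.
New equilibrium: 131162 - 5p = 2p - 23004 ⇒ 154166 = 7p ⇒ p = 154166/7 ≈ 22023.7143, Q = 147304/7 ≈ 21043.4286.
ΔQ = 21043.4286 − 25880 = -4836.57.

-4836.57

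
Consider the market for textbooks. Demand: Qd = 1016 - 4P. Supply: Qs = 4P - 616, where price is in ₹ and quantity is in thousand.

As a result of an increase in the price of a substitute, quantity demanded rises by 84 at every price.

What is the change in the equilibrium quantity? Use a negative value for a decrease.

+42

Initially, 1016 - 4P = 4P - 616, so 1632 = 8P and P = 204, Q = 200.
The shock moves the curves to Qd = 1100 - 4P and Qs = 4P - 616.
New equilibrium: 1100 - 4P = 4P - 616 ⇒ 1716 = 8P ⇒ P = 214.5, Q = 242.
ΔQ = 242 − 200 = +42.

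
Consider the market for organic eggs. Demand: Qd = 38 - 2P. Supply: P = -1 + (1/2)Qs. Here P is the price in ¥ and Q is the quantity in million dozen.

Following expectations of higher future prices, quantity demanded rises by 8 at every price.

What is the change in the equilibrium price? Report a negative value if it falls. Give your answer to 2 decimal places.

+2.00

Before the shock: 38 - 2P = 2P + 2 ⇒ 36 = 4P ⇒ P = 9, Q = 20.
The new curves are Qd = 46 - 2P (demand) and Qs = 2P + 2 (supply).
Equate the new curves: 46 - 2P = 2P + 2, giving 44 = 4P, P = 11, Q = 24.
ΔP = 11 − 9 = +2.00.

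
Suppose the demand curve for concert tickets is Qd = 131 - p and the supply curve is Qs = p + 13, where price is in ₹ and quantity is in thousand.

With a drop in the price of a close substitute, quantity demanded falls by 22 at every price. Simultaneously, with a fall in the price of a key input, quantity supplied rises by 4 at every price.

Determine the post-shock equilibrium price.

46

Initially, 131 - p = p + 13, so 118 = 2p and p = 59, Q = 72.
With the change applied: demand Qd = 109 - p, supply Qs = p + 17.
Setting them equal: 109 - p = p + 17 → 92 = 2p, so p = 46 and Q = 63.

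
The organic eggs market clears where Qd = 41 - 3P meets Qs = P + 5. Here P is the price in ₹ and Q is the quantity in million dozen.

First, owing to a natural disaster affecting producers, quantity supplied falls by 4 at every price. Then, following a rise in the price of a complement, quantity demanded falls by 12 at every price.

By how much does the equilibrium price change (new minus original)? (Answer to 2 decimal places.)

Original equilibrium: 41 - 3P = P + 5 gives 36 = 4P, so P = 9 and Q = 14.
The shock moves the curves to Qd = 29 - 3P and Qs = P + 1.
Clearing the new market: 29 - 3P = P + 1, so P = 7 and Q = 8.
ΔP = 7 − 9 = -2.00.

-2.00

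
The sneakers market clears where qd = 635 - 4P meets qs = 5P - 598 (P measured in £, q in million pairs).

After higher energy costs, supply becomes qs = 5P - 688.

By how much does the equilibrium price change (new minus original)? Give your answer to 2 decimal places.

+10.00

Original equilibrium: 635 - 4P = 5P - 598 gives 1233 = 9P, so P = 137 and q = 87.
The shock moves the curves to qd = 635 - 4P and qs = 5P - 688.
Setting them equal: 635 - 4P = 5P - 688 → 1323 = 9P, so P = 147 and q = 47.
ΔP = 147 − 137 = +10.00.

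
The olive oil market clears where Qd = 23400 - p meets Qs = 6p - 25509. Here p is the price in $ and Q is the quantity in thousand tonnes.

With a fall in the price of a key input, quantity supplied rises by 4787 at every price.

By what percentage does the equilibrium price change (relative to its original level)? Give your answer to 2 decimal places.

-9.79

Before the shock: 23400 - p = 6p - 25509 ⇒ 48909 = 7p ⇒ p = 6987, Q = 16413.
After the shift, demand is Qd = 23400 - p and supply is Qs = 6p - 20722.
Equate the new curves: 23400 - p = 6p - 20722, giving 44122 = 7p, p = 44122/7 ≈ 6303.1429, Q = 119678/7 ≈ 17096.8571.
%Δp = (6303.1429 − 6987) / 6987 × 100 = -9.79%.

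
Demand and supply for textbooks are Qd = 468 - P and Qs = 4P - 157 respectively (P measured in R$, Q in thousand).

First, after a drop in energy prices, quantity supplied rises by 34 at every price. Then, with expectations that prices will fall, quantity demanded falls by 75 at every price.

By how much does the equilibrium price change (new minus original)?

-21.8

Before the shock: 468 - P = 4P - 157 ⇒ 625 = 5P ⇒ P = 125, Q = 343.
With the change applied: demand Qd = 393 - P, supply Qs = 4P - 123.
New equilibrium: 393 - P = 4P - 123 ⇒ 516 = 5P ⇒ P = 103.2, Q = 289.8.
ΔP = 103.2 − 125 = -21.8.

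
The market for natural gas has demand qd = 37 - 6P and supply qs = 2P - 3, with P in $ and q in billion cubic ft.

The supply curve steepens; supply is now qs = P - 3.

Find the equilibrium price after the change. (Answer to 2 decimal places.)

5.71

Initially, 37 - 6P = 2P - 3, so 40 = 8P and P = 5, q = 7.
The shock moves the curves to qd = 37 - 6P and qs = P - 3.
Equate the new curves: 37 - 6P = P - 3, giving 40 = 7P, P = 40/7 ≈ 5.7143, q = 19/7 ≈ 2.7143.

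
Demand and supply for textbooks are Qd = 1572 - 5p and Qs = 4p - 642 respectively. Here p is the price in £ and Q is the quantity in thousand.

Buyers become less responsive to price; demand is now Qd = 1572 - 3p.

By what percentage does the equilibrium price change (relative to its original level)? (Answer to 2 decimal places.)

Solve the original market: 1572 - 5p = 4p - 642, hence p = 246 and Q = 342.
After the shift, demand is Qd = 1572 - 3p and supply is Qs = 4p - 642.
Clearing the new market: 1572 - 3p = 4p - 642, so p = 2214/7 ≈ 316.2857 and Q = 4362/7 ≈ 623.1429.
%Δp = (316.2857 − 246) / 246 × 100 = +28.57%.

+28.57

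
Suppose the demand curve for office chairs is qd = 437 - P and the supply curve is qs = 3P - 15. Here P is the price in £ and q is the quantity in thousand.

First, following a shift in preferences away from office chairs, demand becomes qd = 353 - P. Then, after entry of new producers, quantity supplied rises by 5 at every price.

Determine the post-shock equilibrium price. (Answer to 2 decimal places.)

90.75

Before the shock: 437 - P = 3P - 15 ⇒ 452 = 4P ⇒ P = 113, q = 324.
The new curves are qd = 353 - P (demand) and qs = 3P - 10 (supply).
New equilibrium: 353 - P = 3P - 10 ⇒ 363 = 4P ⇒ P = 90.75, q = 262.25.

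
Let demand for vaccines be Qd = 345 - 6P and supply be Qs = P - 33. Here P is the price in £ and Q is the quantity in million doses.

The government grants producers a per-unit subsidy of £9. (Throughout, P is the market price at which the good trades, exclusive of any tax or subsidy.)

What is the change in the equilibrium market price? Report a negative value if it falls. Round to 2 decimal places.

Solve the original market: 345 - 6P = P - 33, hence P = 54 and Q = 21.
Since sellers receive the price plus the subsidy, the effective supply curve becomes Qs = P - 24.
New equilibrium: 345 - 6P = P - 24 ⇒ 369 = 7P ⇒ P = 369/7 ≈ 52.7143, Q = 201/7 ≈ 28.7143.
ΔP = 52.7143 − 54 = -1.29.

-1.29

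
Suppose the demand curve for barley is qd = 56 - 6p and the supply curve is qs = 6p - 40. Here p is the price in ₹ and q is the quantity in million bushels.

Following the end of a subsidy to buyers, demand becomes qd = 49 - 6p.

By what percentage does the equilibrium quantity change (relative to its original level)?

Original equilibrium: 56 - 6p = 6p - 40 gives 96 = 12p, so p = 8 and q = 8.
The shock moves the curves to qd = 49 - 6p and qs = 6p - 40.
Clearing the new market: 49 - 6p = 6p - 40, so p = 89/12 ≈ 7.4167 and q = 4.5.
%Δq = (4.5 − 8) / 8 × 100 = -43.75%.

-43.75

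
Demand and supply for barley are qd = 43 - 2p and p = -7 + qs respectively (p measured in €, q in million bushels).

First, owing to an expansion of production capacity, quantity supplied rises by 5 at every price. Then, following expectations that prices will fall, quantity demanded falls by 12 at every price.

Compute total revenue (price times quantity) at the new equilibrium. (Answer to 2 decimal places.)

Original equilibrium: 43 - 2p = p + 7 gives 36 = 3p, so p = 12 and q = 19.
With the change applied: demand qd = 31 - 2p, supply qs = p + 12.
Clearing the new market: 31 - 2p = p + 12, so p = 19/3 ≈ 6.3333 and q = 55/3 ≈ 18.3333.
New expenditure = 6.3333 × 18.3333 = 116.11.

116.11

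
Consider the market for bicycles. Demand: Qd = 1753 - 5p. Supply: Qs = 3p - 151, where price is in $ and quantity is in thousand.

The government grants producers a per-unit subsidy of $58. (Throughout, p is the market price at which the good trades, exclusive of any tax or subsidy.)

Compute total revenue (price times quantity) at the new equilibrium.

145265.9375

Initially, 1753 - 5p = 3p - 151, so 1904 = 8p and p = 238, Q = 563.
Since sellers receive the price plus the subsidy, the effective supply curve becomes Qs = 3p + 23.
Setting them equal: 1753 - 5p = 3p + 23 → 1730 = 8p, so p = 216.25 and Q = 671.75.
New expenditure = 216.25 × 671.75 = 145265.9375.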